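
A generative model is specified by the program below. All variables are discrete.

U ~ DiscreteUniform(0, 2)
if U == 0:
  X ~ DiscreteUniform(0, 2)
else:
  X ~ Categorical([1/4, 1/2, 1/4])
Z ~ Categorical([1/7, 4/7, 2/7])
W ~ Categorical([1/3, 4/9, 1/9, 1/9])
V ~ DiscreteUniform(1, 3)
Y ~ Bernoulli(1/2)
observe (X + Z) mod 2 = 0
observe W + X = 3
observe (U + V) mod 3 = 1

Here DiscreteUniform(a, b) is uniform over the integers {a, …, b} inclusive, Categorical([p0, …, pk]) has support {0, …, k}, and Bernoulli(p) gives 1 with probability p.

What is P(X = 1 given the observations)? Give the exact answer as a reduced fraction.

P(X = 1 | obs) = 32/107

Enumerate traces; 30 have nonzero weight after conditioning:
  (U=0, X=0, Z=0, W=3, V=1, Y=0) weight 1/3402
  (U=0, X=0, Z=0, W=3, V=1, Y=1) weight 1/3402
  (U=0, X=0, Z=2, W=3, V=1, Y=0) weight 1/1701
  (U=0, X=0, Z=2, W=3, V=1, Y=1) weight 1/1701
  (U=0, X=1, Z=1, W=2, V=1, Y=0) weight 2/1701
  (U=0, X=1, Z=1, W=2, V=1, Y=1) weight 2/1701
  (U=0, X=2, Z=0, W=1, V=1, Y=0) weight 2/1701
  (U=0, X=2, Z=0, W=1, V=1, Y=1) weight 2/1701
  … 22 more
Group by X:
  weight(X=0) = 5/1134
  weight(X=1) = 16/1701
  weight(X=2) = 10/567
Total weight = 5/1134 + 16/1701 + 10/567 = 107/3402
P(X=0 | obs) = 5/1134 / 107/3402 = 15/107
P(X=1 | obs) = 16/1701 / 107/3402 = 32/107
P(X=2 | obs) = 10/567 / 107/3402 = 60/107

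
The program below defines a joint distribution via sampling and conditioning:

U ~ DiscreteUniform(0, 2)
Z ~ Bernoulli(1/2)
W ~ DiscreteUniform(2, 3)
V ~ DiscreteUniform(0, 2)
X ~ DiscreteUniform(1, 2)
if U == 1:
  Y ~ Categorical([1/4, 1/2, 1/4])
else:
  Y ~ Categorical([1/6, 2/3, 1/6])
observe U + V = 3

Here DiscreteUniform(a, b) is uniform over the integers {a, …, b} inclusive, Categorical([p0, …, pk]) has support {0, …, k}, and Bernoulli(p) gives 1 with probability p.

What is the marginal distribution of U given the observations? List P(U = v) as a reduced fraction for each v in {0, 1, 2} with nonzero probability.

Enumerate traces; 48 have nonzero weight after conditioning:
  (U=1, Z=0, W=2, V=2, X=1, Y=0) weight 1/288
  (U=1, Z=0, W=2, V=2, X=1, Y=1) weight 1/144
  (U=1, Z=0, W=2, V=2, X=1, Y=2) weight 1/288
  (U=1, Z=0, W=2, V=2, X=2, Y=0) weight 1/288
  (U=1, Z=0, W=2, V=2, X=2, Y=1) weight 1/144
  (U=1, Z=0, W=2, V=2, X=2, Y=2) weight 1/288
  (U=1, Z=0, W=3, V=2, X=1, Y=0) weight 1/288
  (U=1, Z=0, W=3, V=2, X=1, Y=1) weight 1/144
  (U=2, Z=0, W=2, V=1, X=1, Y=0) weight 1/432
  … 39 more
Group by U:
  weight(U=1) = 1/9
  weight(U=2) = 1/9
Total weight = 1/9 + 1/9 = 2/9
P(U=1 | obs) = 1/9 / 2/9 = 1/2
P(U=2 | obs) = 1/9 / 2/9 = 1/2

P(U=1) = 1/2, P(U=2) = 1/2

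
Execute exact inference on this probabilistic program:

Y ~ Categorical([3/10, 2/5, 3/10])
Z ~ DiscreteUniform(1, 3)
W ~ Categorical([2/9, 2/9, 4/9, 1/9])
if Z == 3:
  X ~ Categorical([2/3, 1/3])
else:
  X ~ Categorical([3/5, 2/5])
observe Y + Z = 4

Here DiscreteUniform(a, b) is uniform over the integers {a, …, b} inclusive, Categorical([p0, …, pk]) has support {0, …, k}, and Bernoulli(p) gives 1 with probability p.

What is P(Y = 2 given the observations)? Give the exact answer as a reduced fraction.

Enumerate traces; 16 have nonzero weight after conditioning:
  (Y=1, Z=3, W=0, X=0) weight 8/405
  (Y=1, Z=3, W=0, X=1) weight 4/405
  (Y=1, Z=3, W=1, X=0) weight 8/405
  (Y=1, Z=3, W=1, X=1) weight 4/405
  (Y=1, Z=3, W=2, X=0) weight 16/405
  (Y=1, Z=3, W=2, X=1) weight 8/405
  (Y=1, Z=3, W=3, X=0) weight 4/405
  (Y=1, Z=3, W=3, X=1) weight 2/405
  (Y=2, Z=2, W=0, X=0) weight 1/75
  … 7 more
Group by Y:
  weight(Y=1) = 2/15
  weight(Y=2) = 1/10
Total weight = 2/15 + 1/10 = 7/30
P(Y=1 | obs) = 2/15 / 7/30 = 4/7
P(Y=2 | obs) = 1/10 / 7/30 = 3/7

P(Y = 2 | obs) = 3/7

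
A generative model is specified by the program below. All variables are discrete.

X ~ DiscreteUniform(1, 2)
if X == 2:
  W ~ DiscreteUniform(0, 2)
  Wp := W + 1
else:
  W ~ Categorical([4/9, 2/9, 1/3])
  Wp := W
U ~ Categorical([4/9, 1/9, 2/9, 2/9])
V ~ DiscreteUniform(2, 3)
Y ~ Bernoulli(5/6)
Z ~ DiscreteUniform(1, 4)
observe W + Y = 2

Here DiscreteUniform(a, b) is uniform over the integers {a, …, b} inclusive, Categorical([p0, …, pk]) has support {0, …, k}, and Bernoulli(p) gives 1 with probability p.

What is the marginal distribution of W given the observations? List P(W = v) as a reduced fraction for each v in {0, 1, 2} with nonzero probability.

Enumerate traces; 128 have nonzero weight after conditioning:
  (X=1, W=1, U=0, V=2, Y=1, Z=1) weight 5/972
  (X=1, W=1, U=0, V=2, Y=1, Z=2) weight 5/972
  (X=1, W=1, U=0, V=2, Y=1, Z=3) weight 5/972
  (X=1, W=1, U=0, V=2, Y=1, Z=4) weight 5/972
  (X=1, W=1, U=0, V=3, Y=1, Z=1) weight 5/972
  (X=1, W=1, U=0, V=3, Y=1, Z=2) weight 5/972
  (X=1, W=1, U=0, V=3, Y=1, Z=3) weight 5/972
  (X=1, W=1, U=0, V=3, Y=1, Z=4) weight 5/972
  (X=1, W=2, U=0, V=2, Y=0, Z=1) weight 1/648
  … 119 more
Group by W:
  weight(W=1) = 25/108
  weight(W=2) = 1/18
Total weight = 25/108 + 1/18 = 31/108
P(W=1 | obs) = 25/108 / 31/108 = 25/31
P(W=2 | obs) = 1/18 / 31/108 = 6/31

P(W=1) = 25/31, P(W=2) = 6/31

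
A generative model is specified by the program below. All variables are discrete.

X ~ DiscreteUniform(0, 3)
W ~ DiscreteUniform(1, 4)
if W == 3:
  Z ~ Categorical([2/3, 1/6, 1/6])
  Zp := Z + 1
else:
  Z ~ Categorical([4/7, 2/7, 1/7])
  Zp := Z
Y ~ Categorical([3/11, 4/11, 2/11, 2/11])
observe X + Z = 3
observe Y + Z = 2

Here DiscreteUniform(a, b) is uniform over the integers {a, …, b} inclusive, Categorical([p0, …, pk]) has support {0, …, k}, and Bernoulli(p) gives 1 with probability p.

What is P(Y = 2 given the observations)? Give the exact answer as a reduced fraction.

P(Y = 2 | obs) = 200/447

Enumerate traces; 12 have nonzero weight after conditioning:
  (X=1, W=1, Z=2, Y=0) weight 3/1232
  (X=1, W=2, Z=2, Y=0) weight 3/1232
  (X=1, W=3, Z=2, Y=0) weight 1/352
  (X=1, W=4, Z=2, Y=0) weight 3/1232
  (X=2, W=1, Z=1, Y=1) weight 1/154
  (X=2, W=2, Z=1, Y=1) weight 1/154
  (X=2, W=3, Z=1, Y=1) weight 1/264
  (X=2, W=4, Z=1, Y=1) weight 1/154
  (X=3, W=1, Z=0, Y=2) weight 1/154
  … 3 more
Group by Y:
  weight(Y=0) = 25/2464
  weight(Y=1) = 43/1848
  weight(Y=2) = 25/924
Total weight = 25/2464 + 43/1848 + 25/924 = 149/2464
P(Y=0 | obs) = 25/2464 / 149/2464 = 25/149
P(Y=1 | obs) = 43/1848 / 149/2464 = 172/447
P(Y=2 | obs) = 25/924 / 149/2464 = 200/447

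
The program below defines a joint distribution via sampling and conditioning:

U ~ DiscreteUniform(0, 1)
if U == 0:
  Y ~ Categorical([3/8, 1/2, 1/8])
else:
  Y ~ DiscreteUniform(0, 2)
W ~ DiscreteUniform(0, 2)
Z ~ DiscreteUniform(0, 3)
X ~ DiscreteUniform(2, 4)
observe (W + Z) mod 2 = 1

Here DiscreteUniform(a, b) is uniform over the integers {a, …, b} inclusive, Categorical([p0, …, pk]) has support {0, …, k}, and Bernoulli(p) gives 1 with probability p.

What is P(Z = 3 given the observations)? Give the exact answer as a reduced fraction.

Enumerate traces; 108 have nonzero weight after conditioning:
  (U=0, Y=0, W=0, Z=1, X=2) weight 1/192
  (U=0, Y=0, W=0, Z=1, X=3) weight 1/192
  (U=0, Y=0, W=0, Z=1, X=4) weight 1/192
  (U=0, Y=0, W=0, Z=3, X=2) weight 1/192
  (U=0, Y=0, W=0, Z=3, X=3) weight 1/192
  (U=0, Y=0, W=0, Z=3, X=4) weight 1/192
  (U=0, Y=0, W=1, Z=0, X=2) weight 1/192
  (U=0, Y=0, W=1, Z=0, X=3) weight 1/192
  (U=0, Y=0, W=1, Z=2, X=2) weight 1/192
  … 99 more
Group by Z:
  weight(Z=0) = 1/12
  weight(Z=1) = 1/6
  weight(Z=2) = 1/12
  weight(Z=3) = 1/6
Total weight = 1/12 + 1/6 + 1/12 + 1/6 = 1/2
P(Z=0 | obs) = 1/12 / 1/2 = 1/6
P(Z=1 | obs) = 1/6 / 1/2 = 1/3
P(Z=2 | obs) = 1/12 / 1/2 = 1/6
P(Z=3 | obs) = 1/6 / 1/2 = 1/3

P(Z = 3 | obs) = 1/3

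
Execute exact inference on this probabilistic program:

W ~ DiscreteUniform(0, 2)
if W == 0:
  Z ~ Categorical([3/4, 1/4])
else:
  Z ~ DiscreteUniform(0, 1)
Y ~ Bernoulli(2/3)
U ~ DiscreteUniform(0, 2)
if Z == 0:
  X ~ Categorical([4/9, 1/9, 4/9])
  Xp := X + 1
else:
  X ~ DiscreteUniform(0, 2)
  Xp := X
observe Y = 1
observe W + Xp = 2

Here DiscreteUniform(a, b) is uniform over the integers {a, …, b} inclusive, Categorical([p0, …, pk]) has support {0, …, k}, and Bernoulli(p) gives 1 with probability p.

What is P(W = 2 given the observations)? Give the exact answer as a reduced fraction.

Enumerate traces; 15 have nonzero weight after conditioning:
  (W=0, Z=0, Y=1, U=0, X=1) weight 1/162
  (W=0, Z=0, Y=1, U=1, X=1) weight 1/162
  (W=0, Z=0, Y=1, U=2, X=1) weight 1/162
  (W=0, Z=1, Y=1, U=0, X=2) weight 1/162
  (W=0, Z=1, Y=1, U=1, X=2) weight 1/162
  (W=0, Z=1, Y=1, U=2, X=2) weight 1/162
  (W=1, Z=0, Y=1, U=0, X=0) weight 4/243
  (W=1, Z=0, Y=1, U=1, X=0) weight 4/243
  (W=2, Z=1, Y=1, U=0, X=0) weight 1/81
  … 6 more
Group by W:
  weight(W=0) = 1/27
  weight(W=1) = 7/81
  weight(W=2) = 1/27
Total weight = 1/27 + 7/81 + 1/27 = 13/81
P(W=0 | obs) = 1/27 / 13/81 = 3/13
P(W=1 | obs) = 7/81 / 13/81 = 7/13
P(W=2 | obs) = 1/27 / 13/81 = 3/13

P(W = 2 | obs) = 3/13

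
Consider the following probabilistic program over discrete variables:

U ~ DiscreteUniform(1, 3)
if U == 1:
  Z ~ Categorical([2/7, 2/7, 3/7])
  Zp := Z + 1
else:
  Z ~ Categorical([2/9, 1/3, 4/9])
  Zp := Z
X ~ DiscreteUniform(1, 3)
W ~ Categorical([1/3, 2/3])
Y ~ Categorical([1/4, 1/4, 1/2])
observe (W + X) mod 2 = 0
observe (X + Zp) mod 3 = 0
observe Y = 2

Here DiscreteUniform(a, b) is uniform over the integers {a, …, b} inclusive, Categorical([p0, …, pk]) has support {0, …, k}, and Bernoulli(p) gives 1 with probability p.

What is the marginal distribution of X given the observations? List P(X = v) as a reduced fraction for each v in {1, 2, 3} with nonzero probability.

P(X=1) = 74/159, P(X=2) = 10/53, P(X=3) = 55/159

Enumerate traces; 9 have nonzero weight after conditioning:
  (U=1, Z=0, X=2, W=0, Y=2) weight 1/189
  (U=1, Z=1, X=1, W=1, Y=2) weight 2/189
  (U=1, Z=2, X=3, W=1, Y=2) weight 1/63
  (U=2, Z=0, X=3, W=1, Y=2) weight 2/243
  (U=2, Z=1, X=2, W=0, Y=2) weight 1/162
  (U=2, Z=2, X=1, W=1, Y=2) weight 4/243
  (U=3, Z=0, X=3, W=1, Y=2) weight 2/243
  (U=3, Z=1, X=2, W=0, Y=2) weight 1/162
  … 1 more
Group by X:
  weight(X=1) = 74/1701
  weight(X=2) = 10/567
  weight(X=3) = 55/1701
Total weight = 74/1701 + 10/567 + 55/1701 = 53/567
P(X=1 | obs) = 74/1701 / 53/567 = 74/159
P(X=2 | obs) = 10/567 / 53/567 = 10/53
P(X=3 | obs) = 55/1701 / 53/567 = 55/159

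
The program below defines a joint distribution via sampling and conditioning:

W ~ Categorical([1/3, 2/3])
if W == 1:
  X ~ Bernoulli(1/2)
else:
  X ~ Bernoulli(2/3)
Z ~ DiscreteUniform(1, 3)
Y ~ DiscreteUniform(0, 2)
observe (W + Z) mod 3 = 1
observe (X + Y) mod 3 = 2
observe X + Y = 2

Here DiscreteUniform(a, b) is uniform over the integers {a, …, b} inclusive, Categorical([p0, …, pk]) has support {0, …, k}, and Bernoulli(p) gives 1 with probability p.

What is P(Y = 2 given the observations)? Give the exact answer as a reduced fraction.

Enumerate traces; 4 have nonzero weight after conditioning:
  (W=0, X=0, Z=1, Y=2) weight 1/81
  (W=0, X=1, Z=1, Y=1) weight 2/81
  (W=1, X=0, Z=3, Y=2) weight 1/27
  (W=1, X=1, Z=3, Y=1) weight 1/27
Group by Y:
  weight(Y=1) = 5/81
  weight(Y=2) = 4/81
Total weight = 5/81 + 4/81 = 1/9
P(Y=1 | obs) = 5/81 / 1/9 = 5/9
P(Y=2 | obs) = 4/81 / 1/9 = 4/9

P(Y = 2 | obs) = 4/9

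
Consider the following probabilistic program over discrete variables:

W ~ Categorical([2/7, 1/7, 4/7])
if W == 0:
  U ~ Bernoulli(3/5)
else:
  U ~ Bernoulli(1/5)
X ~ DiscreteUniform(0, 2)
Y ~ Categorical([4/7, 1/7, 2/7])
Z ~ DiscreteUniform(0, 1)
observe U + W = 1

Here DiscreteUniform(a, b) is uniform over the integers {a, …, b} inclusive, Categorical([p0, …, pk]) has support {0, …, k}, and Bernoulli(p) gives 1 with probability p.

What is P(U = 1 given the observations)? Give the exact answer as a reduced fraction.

P(U = 1 | obs) = 3/5

Enumerate traces; 36 have nonzero weight after conditioning:
  (W=0, U=1, X=0, Y=0, Z=0) weight 4/245
  (W=0, U=1, X=0, Y=0, Z=1) weight 4/245
  (W=0, U=1, X=0, Y=1, Z=0) weight 1/245
  (W=0, U=1, X=0, Y=1, Z=1) weight 1/245
  (W=0, U=1, X=0, Y=2, Z=0) weight 2/245
  (W=0, U=1, X=0, Y=2, Z=1) weight 2/245
  (W=0, U=1, X=1, Y=0, Z=0) weight 4/245
  (W=0, U=1, X=1, Y=0, Z=1) weight 4/245
  (W=1, U=0, X=0, Y=0, Z=0) weight 8/735
  … 27 more
Group by U:
  weight(U=0) = 4/35
  weight(U=1) = 6/35
Total weight = 4/35 + 6/35 = 2/7
P(U=0 | obs) = 4/35 / 2/7 = 2/5
P(U=1 | obs) = 6/35 / 2/7 = 3/5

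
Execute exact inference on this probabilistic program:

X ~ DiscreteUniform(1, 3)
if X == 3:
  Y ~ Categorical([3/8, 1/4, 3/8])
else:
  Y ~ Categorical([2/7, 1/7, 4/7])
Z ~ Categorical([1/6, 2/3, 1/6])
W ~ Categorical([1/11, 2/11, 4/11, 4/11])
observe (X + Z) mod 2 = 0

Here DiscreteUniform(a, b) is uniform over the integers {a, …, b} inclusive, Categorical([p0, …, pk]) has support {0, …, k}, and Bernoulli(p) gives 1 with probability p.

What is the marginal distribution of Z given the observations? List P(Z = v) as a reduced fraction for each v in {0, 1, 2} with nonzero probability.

P(Z=0) = 1/10, P(Z=1) = 4/5, P(Z=2) = 1/10

Enumerate traces; 48 have nonzero weight after conditioning:
  (X=1, Y=0, Z=1, W=0) weight 4/693
  (X=1, Y=0, Z=1, W=1) weight 8/693
  (X=1, Y=0, Z=1, W=2) weight 16/693
  (X=1, Y=0, Z=1, W=3) weight 16/693
  (X=1, Y=1, Z=1, W=0) weight 2/693
  (X=1, Y=1, Z=1, W=1) weight 4/693
  (X=1, Y=1, Z=1, W=2) weight 8/693
  (X=1, Y=1, Z=1, W=3) weight 8/693
  (X=2, Y=0, Z=0, W=0) weight 1/693
  (X=2, Y=0, Z=2, W=0) weight 1/693
  … 38 more
Group by Z:
  weight(Z=0) = 1/18
  weight(Z=1) = 4/9
  weight(Z=2) = 1/18
Total weight = 1/18 + 4/9 + 1/18 = 5/9
P(Z=0 | obs) = 1/18 / 5/9 = 1/10
P(Z=1 | obs) = 4/9 / 5/9 = 4/5
P(Z=2 | obs) = 1/18 / 5/9 = 1/10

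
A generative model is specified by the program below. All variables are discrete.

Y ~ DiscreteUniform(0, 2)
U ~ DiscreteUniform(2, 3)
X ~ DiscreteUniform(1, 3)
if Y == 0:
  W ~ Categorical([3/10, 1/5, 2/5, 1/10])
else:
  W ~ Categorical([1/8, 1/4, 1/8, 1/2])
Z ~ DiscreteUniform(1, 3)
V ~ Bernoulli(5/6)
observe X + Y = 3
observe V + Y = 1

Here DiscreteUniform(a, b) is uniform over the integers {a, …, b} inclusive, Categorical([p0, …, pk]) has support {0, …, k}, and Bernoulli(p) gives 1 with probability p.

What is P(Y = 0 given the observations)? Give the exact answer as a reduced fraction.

Enumerate traces; 48 have nonzero weight after conditioning:
  (Y=0, U=2, X=3, W=0, Z=1, V=1) weight 1/216
  (Y=0, U=2, X=3, W=0, Z=2, V=1) weight 1/216
  (Y=0, U=2, X=3, W=0, Z=3, V=1) weight 1/216
  (Y=0, U=2, X=3, W=1, Z=1, V=1) weight 1/324
  (Y=0, U=2, X=3, W=1, Z=2, V=1) weight 1/324
  (Y=0, U=2, X=3, W=1, Z=3, V=1) weight 1/324
  (Y=0, U=2, X=3, W=2, Z=1, V=1) weight 1/162
  (Y=0, U=2, X=3, W=2, Z=2, V=1) weight 1/162
  (Y=1, U=2, X=2, W=0, Z=1, V=0) weight 1/2592
  … 39 more
Group by Y:
  weight(Y=0) = 5/54
  weight(Y=1) = 1/54
Total weight = 5/54 + 1/54 = 1/9
P(Y=0 | obs) = 5/54 / 1/9 = 5/6
P(Y=1 | obs) = 1/54 / 1/9 = 1/6

P(Y = 0 | obs) = 5/6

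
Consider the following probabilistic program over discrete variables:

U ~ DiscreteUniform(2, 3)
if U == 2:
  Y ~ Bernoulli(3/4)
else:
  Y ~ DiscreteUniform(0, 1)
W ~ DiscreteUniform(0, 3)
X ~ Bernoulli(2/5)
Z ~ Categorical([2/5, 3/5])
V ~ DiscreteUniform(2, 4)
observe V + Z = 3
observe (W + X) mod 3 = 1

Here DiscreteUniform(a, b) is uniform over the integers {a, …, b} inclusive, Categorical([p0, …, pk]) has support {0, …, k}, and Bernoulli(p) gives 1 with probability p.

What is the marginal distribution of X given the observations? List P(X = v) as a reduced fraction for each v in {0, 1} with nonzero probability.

P(X=0) = 3/7, P(X=1) = 4/7

Enumerate traces; 24 have nonzero weight after conditioning:
  (U=2, Y=0, W=0, X=1, Z=0, V=3) weight 1/600
  (U=2, Y=0, W=0, X=1, Z=1, V=2) weight 1/400
  (U=2, Y=0, W=1, X=0, Z=0, V=3) weight 1/400
  (U=2, Y=0, W=1, X=0, Z=1, V=2) weight 3/800
  (U=2, Y=0, W=3, X=1, Z=0, V=3) weight 1/600
  (U=2, Y=0, W=3, X=1, Z=1, V=2) weight 1/400
  (U=2, Y=1, W=0, X=1, Z=0, V=3) weight 1/200
  (U=2, Y=1, W=0, X=1, Z=1, V=2) weight 3/400
  … 16 more
Group by X:
  weight(X=0) = 1/20
  weight(X=1) = 1/15
Total weight = 1/20 + 1/15 = 7/60
P(X=0 | obs) = 1/20 / 7/60 = 3/7
P(X=1 | obs) = 1/15 / 7/60 = 4/7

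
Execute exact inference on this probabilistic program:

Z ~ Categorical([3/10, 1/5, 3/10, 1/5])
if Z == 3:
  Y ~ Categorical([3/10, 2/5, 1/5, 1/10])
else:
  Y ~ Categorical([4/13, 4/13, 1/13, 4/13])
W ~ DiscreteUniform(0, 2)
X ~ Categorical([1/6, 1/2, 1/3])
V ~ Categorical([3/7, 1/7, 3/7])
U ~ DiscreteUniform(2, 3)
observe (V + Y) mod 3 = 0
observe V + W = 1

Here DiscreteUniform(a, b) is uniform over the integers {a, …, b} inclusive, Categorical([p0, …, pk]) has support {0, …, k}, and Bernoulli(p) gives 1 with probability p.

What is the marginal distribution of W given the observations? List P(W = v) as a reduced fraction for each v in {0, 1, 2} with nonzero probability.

P(W=0) = 11/197, P(W=1) = 186/197

Enumerate traces; 72 have nonzero weight after conditioning:
  (Z=0, Y=0, W=1, X=0, V=0, U=2) weight 1/910
  (Z=0, Y=0, W=1, X=0, V=0, U=3) weight 1/910
  (Z=0, Y=0, W=1, X=1, V=0, U=2) weight 3/910
  (Z=0, Y=0, W=1, X=1, V=0, U=3) weight 3/910
  (Z=0, Y=0, W=1, X=2, V=0, U=2) weight 1/455
  (Z=0, Y=0, W=1, X=2, V=0, U=3) weight 1/455
  (Z=0, Y=2, W=0, X=0, V=1, U=2) weight 1/10920
  (Z=0, Y=2, W=0, X=0, V=1, U=3) weight 1/10920
  … 64 more
Group by W:
  weight(W=0) = 11/2275
  weight(W=1) = 186/2275
Total weight = 11/2275 + 186/2275 = 197/2275
P(W=0 | obs) = 11/2275 / 197/2275 = 11/197
P(W=1 | obs) = 186/2275 / 197/2275 = 186/197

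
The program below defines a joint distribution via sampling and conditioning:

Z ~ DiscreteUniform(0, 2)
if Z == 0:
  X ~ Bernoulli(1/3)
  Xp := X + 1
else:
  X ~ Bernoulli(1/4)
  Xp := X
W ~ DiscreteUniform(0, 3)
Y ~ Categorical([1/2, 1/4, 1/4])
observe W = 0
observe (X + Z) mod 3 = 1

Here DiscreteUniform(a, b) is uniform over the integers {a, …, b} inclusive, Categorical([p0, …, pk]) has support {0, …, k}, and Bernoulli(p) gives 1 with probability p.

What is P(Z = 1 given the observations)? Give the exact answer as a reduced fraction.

Enumerate traces; 6 have nonzero weight after conditioning:
  (Z=0, X=1, W=0, Y=0) weight 1/72
  (Z=0, X=1, W=0, Y=1) weight 1/144
  (Z=0, X=1, W=0, Y=2) weight 1/144
  (Z=1, X=0, W=0, Y=0) weight 1/32
  (Z=1, X=0, W=0, Y=1) weight 1/64
  (Z=1, X=0, W=0, Y=2) weight 1/64
Group by Z:
  weight(Z=0) = 1/36
  weight(Z=1) = 1/16
Total weight = 1/36 + 1/16 = 13/144
P(Z=0 | obs) = 1/36 / 13/144 = 4/13
P(Z=1 | obs) = 1/16 / 13/144 = 9/13

P(Z = 1 | obs) = 9/13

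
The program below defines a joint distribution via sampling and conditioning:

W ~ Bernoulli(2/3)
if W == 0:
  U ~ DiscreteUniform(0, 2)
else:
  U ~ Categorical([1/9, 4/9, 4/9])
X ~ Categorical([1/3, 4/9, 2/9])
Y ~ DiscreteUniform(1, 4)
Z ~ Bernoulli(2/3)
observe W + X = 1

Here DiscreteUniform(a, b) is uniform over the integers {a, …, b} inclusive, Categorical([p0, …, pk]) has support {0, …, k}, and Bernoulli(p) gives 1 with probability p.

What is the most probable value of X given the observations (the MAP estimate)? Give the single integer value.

argmax_v P(X = v | obs) = 0

Enumerate traces; 48 have nonzero weight after conditioning:
  (W=0, U=0, X=1, Y=1, Z=0) weight 1/243
  (W=0, U=0, X=1, Y=1, Z=1) weight 2/243
  (W=0, U=0, X=1, Y=2, Z=0) weight 1/243
  (W=0, U=0, X=1, Y=2, Z=1) weight 2/243
  (W=0, U=0, X=1, Y=3, Z=0) weight 1/243
  (W=0, U=0, X=1, Y=3, Z=1) weight 2/243
  (W=0, U=0, X=1, Y=4, Z=0) weight 1/243
  (W=0, U=0, X=1, Y=4, Z=1) weight 2/243
  (W=1, U=0, X=0, Y=1, Z=0) weight 1/486
  … 39 more
Group by X:
  weight(X=0) = 2/9
  weight(X=1) = 4/27
Total weight = 2/9 + 4/27 = 10/27
P(X=0 | obs) = 2/9 / 10/27 = 3/5
P(X=1 | obs) = 4/27 / 10/27 = 2/5
argmax = 0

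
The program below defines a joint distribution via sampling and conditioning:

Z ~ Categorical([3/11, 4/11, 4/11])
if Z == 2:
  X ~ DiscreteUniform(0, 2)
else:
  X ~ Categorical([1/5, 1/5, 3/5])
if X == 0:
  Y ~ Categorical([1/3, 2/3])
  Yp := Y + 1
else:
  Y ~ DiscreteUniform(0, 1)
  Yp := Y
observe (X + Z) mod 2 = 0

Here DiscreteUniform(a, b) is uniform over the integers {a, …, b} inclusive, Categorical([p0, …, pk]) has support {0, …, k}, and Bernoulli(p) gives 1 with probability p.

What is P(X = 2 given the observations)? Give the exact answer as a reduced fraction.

Enumerate traces; 10 have nonzero weight after conditioning:
  (Z=0, X=0, Y=0) weight 1/55
  (Z=0, X=0, Y=1) weight 2/55
  (Z=0, X=2, Y=0) weight 9/110
  (Z=0, X=2, Y=1) weight 9/110
  (Z=1, X=1, Y=0) weight 2/55
  (Z=1, X=1, Y=1) weight 2/55
  (Z=2, X=0, Y=0) weight 4/99
  (Z=2, X=0, Y=1) weight 8/99
  … 2 more
Group by X:
  weight(X=0) = 29/165
  weight(X=1) = 4/55
  weight(X=2) = 47/165
Total weight = 29/165 + 4/55 + 47/165 = 8/15
P(X=0 | obs) = 29/165 / 8/15 = 29/88
P(X=1 | obs) = 4/55 / 8/15 = 3/22
P(X=2 | obs) = 47/165 / 8/15 = 47/88

P(X = 2 | obs) = 47/88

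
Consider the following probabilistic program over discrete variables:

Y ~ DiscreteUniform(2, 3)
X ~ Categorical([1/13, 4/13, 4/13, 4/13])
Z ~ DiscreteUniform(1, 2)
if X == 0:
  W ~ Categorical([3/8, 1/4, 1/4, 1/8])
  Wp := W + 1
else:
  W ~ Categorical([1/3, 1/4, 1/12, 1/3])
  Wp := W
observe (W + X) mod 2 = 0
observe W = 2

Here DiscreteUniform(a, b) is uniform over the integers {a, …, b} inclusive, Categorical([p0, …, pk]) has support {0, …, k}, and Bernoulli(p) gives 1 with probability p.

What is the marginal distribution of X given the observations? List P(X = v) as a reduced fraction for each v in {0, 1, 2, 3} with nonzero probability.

P(X=0) = 3/7, P(X=2) = 4/7

Enumerate traces; 8 have nonzero weight after conditioning:
  (Y=2, X=0, Z=1, W=2) weight 1/208
  (Y=2, X=0, Z=2, W=2) weight 1/208
  (Y=2, X=2, Z=1, W=2) weight 1/156
  (Y=2, X=2, Z=2, W=2) weight 1/156
  (Y=3, X=0, Z=1, W=2) weight 1/208
  (Y=3, X=0, Z=2, W=2) weight 1/208
  (Y=3, X=2, Z=1, W=2) weight 1/156
  (Y=3, X=2, Z=2, W=2) weight 1/156
Group by X:
  weight(X=0) = 1/52
  weight(X=2) = 1/39
Total weight = 1/52 + 1/39 = 7/156
P(X=0 | obs) = 1/52 / 7/156 = 3/7
P(X=2 | obs) = 1/39 / 7/156 = 4/7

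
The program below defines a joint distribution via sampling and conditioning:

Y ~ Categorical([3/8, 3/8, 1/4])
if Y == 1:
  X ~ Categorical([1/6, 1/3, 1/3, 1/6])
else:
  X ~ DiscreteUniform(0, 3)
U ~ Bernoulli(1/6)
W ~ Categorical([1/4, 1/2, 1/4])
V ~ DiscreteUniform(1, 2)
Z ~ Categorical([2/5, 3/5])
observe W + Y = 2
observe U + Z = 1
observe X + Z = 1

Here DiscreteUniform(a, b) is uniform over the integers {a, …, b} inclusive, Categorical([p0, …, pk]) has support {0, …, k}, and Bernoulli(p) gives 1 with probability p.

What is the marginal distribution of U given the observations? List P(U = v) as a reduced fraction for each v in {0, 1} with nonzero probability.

P(U=0) = 135/161, P(U=1) = 26/161

Enumerate traces; 12 have nonzero weight after conditioning:
  (Y=0, X=0, U=0, W=2, V=1, Z=1) weight 3/512
  (Y=0, X=0, U=0, W=2, V=2, Z=1) weight 3/512
  (Y=0, X=1, U=1, W=2, V=1, Z=0) weight 1/1280
  (Y=0, X=1, U=1, W=2, V=2, Z=0) weight 1/1280
  (Y=1, X=0, U=0, W=1, V=1, Z=1) weight 1/128
  (Y=1, X=0, U=0, W=1, V=2, Z=1) weight 1/128
  (Y=1, X=1, U=1, W=1, V=1, Z=0) weight 1/480
  (Y=1, X=1, U=1, W=1, V=2, Z=0) weight 1/480
  … 4 more
Group by U:
  weight(U=0) = 9/256
  weight(U=1) = 13/1920
Total weight = 9/256 + 13/1920 = 161/3840
P(U=0 | obs) = 9/256 / 161/3840 = 135/161
P(U=1 | obs) = 13/1920 / 161/3840 = 26/161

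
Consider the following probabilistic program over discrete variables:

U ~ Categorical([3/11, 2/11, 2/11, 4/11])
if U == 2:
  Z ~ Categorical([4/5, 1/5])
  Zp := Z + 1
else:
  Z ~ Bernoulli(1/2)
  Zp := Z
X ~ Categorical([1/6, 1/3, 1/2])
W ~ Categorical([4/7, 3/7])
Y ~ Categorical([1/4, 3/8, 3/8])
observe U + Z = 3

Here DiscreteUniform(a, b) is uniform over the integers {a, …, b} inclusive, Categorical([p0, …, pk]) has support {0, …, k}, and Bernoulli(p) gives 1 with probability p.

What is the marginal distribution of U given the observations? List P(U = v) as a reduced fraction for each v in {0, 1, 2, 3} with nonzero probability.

P(U=2) = 1/6, P(U=3) = 5/6

Enumerate traces; 36 have nonzero weight after conditioning:
  (U=2, Z=1, X=0, W=0, Y=0) weight 1/1155
  (U=2, Z=1, X=0, W=0, Y=1) weight 1/770
  (U=2, Z=1, X=0, W=0, Y=2) weight 1/770
  (U=2, Z=1, X=0, W=1, Y=0) weight 1/1540
  (U=2, Z=1, X=0, W=1, Y=1) weight 3/3080
  (U=2, Z=1, X=0, W=1, Y=2) weight 3/3080
  (U=2, Z=1, X=1, W=0, Y=0) weight 2/1155
  (U=2, Z=1, X=1, W=0, Y=1) weight 1/385
  (U=3, Z=0, X=0, W=0, Y=0) weight 1/231
  … 27 more
Group by U:
  weight(U=2) = 2/55
  weight(U=3) = 2/11
Total weight = 2/55 + 2/11 = 12/55
P(U=2 | obs) = 2/55 / 12/55 = 1/6
P(U=3 | obs) = 2/11 / 12/55 = 5/6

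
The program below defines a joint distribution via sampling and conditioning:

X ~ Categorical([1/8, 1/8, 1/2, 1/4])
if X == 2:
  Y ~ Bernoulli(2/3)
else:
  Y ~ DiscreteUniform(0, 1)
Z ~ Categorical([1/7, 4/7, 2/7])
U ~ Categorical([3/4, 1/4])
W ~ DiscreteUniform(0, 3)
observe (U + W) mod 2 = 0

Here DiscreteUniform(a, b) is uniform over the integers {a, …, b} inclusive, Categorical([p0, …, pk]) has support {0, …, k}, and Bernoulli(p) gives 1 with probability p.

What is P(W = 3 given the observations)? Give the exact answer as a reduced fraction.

Enumerate traces; 96 have nonzero weight after conditioning:
  (X=0, Y=0, Z=0, U=0, W=0) weight 3/1792
  (X=0, Y=0, Z=0, U=0, W=2) weight 3/1792
  (X=0, Y=0, Z=0, U=1, W=1) weight 1/1792
  (X=0, Y=0, Z=0, U=1, W=3) weight 1/1792
  (X=0, Y=0, Z=1, U=0, W=0) weight 3/448
  (X=0, Y=0, Z=1, U=0, W=2) weight 3/448
  (X=0, Y=0, Z=1, U=1, W=1) weight 1/448
  (X=0, Y=0, Z=1, U=1, W=3) weight 1/448
  … 88 more
Group by W:
  weight(W=0) = 3/16
  weight(W=1) = 1/16
  weight(W=2) = 3/16
  weight(W=3) = 1/16
Total weight = 3/16 + 1/16 + 3/16 + 1/16 = 1/2
P(W=0 | obs) = 3/16 / 1/2 = 3/8
P(W=1 | obs) = 1/16 / 1/2 = 1/8
P(W=2 | obs) = 3/16 / 1/2 = 3/8
P(W=3 | obs) = 1/16 / 1/2 = 1/8

P(W = 3 | obs) = 1/8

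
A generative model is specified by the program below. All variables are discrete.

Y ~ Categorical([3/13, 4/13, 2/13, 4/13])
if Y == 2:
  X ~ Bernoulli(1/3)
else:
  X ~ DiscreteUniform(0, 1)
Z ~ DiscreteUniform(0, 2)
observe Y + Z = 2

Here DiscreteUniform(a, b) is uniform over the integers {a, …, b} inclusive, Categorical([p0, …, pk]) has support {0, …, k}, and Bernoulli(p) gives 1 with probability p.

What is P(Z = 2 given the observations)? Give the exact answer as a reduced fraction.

P(Z = 2 | obs) = 1/3

Enumerate traces; 6 have nonzero weight after conditioning:
  (Y=0, X=0, Z=2) weight 1/26
  (Y=0, X=1, Z=2) weight 1/26
  (Y=1, X=0, Z=1) weight 2/39
  (Y=1, X=1, Z=1) weight 2/39
  (Y=2, X=0, Z=0) weight 4/117
  (Y=2, X=1, Z=0) weight 2/117
Group by Z:
  weight(Z=0) = 2/39
  weight(Z=1) = 4/39
  weight(Z=2) = 1/13
Total weight = 2/39 + 4/39 + 1/13 = 3/13
P(Z=0 | obs) = 2/39 / 3/13 = 2/9
P(Z=1 | obs) = 4/39 / 3/13 = 4/9
P(Z=2 | obs) = 1/13 / 3/13 = 1/3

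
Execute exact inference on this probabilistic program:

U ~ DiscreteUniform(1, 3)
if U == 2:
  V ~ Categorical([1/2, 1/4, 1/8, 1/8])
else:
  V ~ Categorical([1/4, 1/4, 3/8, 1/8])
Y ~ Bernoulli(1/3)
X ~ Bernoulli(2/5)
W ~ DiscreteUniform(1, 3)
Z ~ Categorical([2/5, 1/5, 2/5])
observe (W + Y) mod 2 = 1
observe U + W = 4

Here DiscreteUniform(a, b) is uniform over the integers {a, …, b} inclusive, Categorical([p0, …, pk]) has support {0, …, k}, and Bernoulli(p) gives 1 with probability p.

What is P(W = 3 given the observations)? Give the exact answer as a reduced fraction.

Enumerate traces; 72 have nonzero weight after conditioning:
  (U=1, V=0, Y=0, X=0, W=3, Z=0) weight 1/225
  (U=1, V=0, Y=0, X=0, W=3, Z=1) weight 1/450
  (U=1, V=0, Y=0, X=0, W=3, Z=2) weight 1/225
  (U=1, V=0, Y=0, X=1, W=3, Z=0) weight 2/675
  (U=1, V=0, Y=0, X=1, W=3, Z=1) weight 1/675
  (U=1, V=0, Y=0, X=1, W=3, Z=2) weight 2/675
  (U=1, V=1, Y=0, X=0, W=3, Z=0) weight 1/225
  (U=1, V=1, Y=0, X=0, W=3, Z=1) weight 1/450
  (U=2, V=0, Y=1, X=0, W=2, Z=0) weight 1/225
  (U=3, V=0, Y=0, X=0, W=1, Z=0) weight 1/225
  … 62 more
Group by W:
  weight(W=1) = 2/27
  weight(W=2) = 1/27
  weight(W=3) = 2/27
Total weight = 2/27 + 1/27 + 2/27 = 5/27
P(W=1 | obs) = 2/27 / 5/27 = 2/5
P(W=2 | obs) = 1/27 / 5/27 = 1/5
P(W=3 | obs) = 2/27 / 5/27 = 2/5

P(W = 3 | obs) = 2/5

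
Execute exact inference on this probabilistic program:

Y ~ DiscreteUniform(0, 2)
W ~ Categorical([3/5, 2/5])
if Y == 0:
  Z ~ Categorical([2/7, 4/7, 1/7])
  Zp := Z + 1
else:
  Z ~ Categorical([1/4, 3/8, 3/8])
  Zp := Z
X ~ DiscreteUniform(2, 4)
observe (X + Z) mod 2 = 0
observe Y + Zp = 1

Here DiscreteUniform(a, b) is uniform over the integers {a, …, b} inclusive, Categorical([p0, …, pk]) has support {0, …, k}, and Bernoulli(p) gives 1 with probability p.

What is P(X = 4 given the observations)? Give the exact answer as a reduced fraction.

Enumerate traces; 8 have nonzero weight after conditioning:
  (Y=0, W=0, Z=0, X=2) weight 2/105
  (Y=0, W=0, Z=0, X=4) weight 2/105
  (Y=0, W=1, Z=0, X=2) weight 4/315
  (Y=0, W=1, Z=0, X=4) weight 4/315
  (Y=1, W=0, Z=0, X=2) weight 1/60
  (Y=1, W=0, Z=0, X=4) weight 1/60
  (Y=1, W=1, Z=0, X=2) weight 1/90
  (Y=1, W=1, Z=0, X=4) weight 1/90
Group by X:
  weight(X=2) = 5/84
  weight(X=4) = 5/84
Total weight = 5/84 + 5/84 = 5/42
P(X=2 | obs) = 5/84 / 5/42 = 1/2
P(X=4 | obs) = 5/84 / 5/42 = 1/2

P(X = 4 | obs) = 1/2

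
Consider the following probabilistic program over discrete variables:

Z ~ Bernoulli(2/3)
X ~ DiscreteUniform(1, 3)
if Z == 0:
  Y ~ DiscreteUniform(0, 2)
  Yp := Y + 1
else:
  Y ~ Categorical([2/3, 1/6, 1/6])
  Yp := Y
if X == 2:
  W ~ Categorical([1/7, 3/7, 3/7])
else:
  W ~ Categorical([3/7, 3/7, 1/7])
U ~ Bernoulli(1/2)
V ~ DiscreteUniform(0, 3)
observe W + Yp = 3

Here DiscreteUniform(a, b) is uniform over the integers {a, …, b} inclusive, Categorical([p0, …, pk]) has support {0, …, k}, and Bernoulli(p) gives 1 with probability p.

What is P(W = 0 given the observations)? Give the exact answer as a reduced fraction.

Enumerate traces; 120 have nonzero weight after conditioning:
  (Z=0, X=1, Y=0, W=2, U=0, V=0) weight 1/1512
  (Z=0, X=1, Y=0, W=2, U=0, V=1) weight 1/1512
  (Z=0, X=1, Y=0, W=2, U=0, V=2) weight 1/1512
  (Z=0, X=1, Y=0, W=2, U=0, V=3) weight 1/1512
  (Z=0, X=1, Y=0, W=2, U=1, V=0) weight 1/1512
  (Z=0, X=1, Y=0, W=2, U=1, V=1) weight 1/1512
  (Z=0, X=1, Y=0, W=2, U=1, V=2) weight 1/1512
  (Z=0, X=1, Y=0, W=2, U=1, V=3) weight 1/1512
  (Z=0, X=1, Y=1, W=1, U=0, V=0) weight 1/504
  (Z=0, X=1, Y=2, W=0, U=0, V=0) weight 1/504
  … 110 more
Group by W:
  weight(W=0) = 1/27
  weight(W=1) = 2/21
  weight(W=2) = 10/189
Total weight = 1/27 + 2/21 + 10/189 = 5/27
P(W=0 | obs) = 1/27 / 5/27 = 1/5
P(W=1 | obs) = 2/21 / 5/27 = 18/35
P(W=2 | obs) = 10/189 / 5/27 = 2/7

P(W = 0 | obs) = 1/5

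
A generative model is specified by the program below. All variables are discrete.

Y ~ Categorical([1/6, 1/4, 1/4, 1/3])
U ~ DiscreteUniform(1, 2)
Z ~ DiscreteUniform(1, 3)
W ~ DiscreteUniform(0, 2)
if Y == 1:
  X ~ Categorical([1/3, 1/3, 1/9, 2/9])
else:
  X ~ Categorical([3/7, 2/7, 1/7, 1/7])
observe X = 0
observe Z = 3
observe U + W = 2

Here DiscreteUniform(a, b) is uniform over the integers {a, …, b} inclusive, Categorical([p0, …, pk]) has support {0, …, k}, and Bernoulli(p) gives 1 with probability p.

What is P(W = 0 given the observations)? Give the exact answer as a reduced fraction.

P(W = 0 | obs) = 1/2

Enumerate traces; 8 have nonzero weight after conditioning:
  (Y=0, U=1, Z=3, W=1, X=0) weight 1/252
  (Y=0, U=2, Z=3, W=0, X=0) weight 1/252
  (Y=1, U=1, Z=3, W=1, X=0) weight 1/216
  (Y=1, U=2, Z=3, W=0, X=0) weight 1/216
  (Y=2, U=1, Z=3, W=1, X=0) weight 1/168
  (Y=2, U=2, Z=3, W=0, X=0) weight 1/168
  (Y=3, U=1, Z=3, W=1, X=0) weight 1/126
  (Y=3, U=2, Z=3, W=0, X=0) weight 1/126
Group by W:
  weight(W=0) = 17/756
  weight(W=1) = 17/756
Total weight = 17/756 + 17/756 = 17/378
P(W=0 | obs) = 17/756 / 17/378 = 1/2
P(W=1 | obs) = 17/756 / 17/378 = 1/2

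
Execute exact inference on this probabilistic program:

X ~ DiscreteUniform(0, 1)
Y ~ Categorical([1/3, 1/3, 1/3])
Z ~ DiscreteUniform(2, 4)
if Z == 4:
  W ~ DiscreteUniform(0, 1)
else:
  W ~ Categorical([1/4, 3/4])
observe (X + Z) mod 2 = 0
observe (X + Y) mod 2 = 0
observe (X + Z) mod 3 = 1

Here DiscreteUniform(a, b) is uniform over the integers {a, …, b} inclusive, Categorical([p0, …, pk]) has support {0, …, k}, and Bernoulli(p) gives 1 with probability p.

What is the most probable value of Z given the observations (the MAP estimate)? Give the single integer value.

Enumerate traces; 6 have nonzero weight after conditioning:
  (X=0, Y=0, Z=4, W=0) weight 1/36
  (X=0, Y=0, Z=4, W=1) weight 1/36
  (X=0, Y=2, Z=4, W=0) weight 1/36
  (X=0, Y=2, Z=4, W=1) weight 1/36
  (X=1, Y=1, Z=3, W=0) weight 1/72
  (X=1, Y=1, Z=3, W=1) weight 1/24
Group by Z:
  weight(Z=3) = 1/18
  weight(Z=4) = 1/9
Total weight = 1/18 + 1/9 = 1/6
P(Z=3 | obs) = 1/18 / 1/6 = 1/3
P(Z=4 | obs) = 1/9 / 1/6 = 2/3
argmax = 4

argmax_v P(Z = v | obs) = 4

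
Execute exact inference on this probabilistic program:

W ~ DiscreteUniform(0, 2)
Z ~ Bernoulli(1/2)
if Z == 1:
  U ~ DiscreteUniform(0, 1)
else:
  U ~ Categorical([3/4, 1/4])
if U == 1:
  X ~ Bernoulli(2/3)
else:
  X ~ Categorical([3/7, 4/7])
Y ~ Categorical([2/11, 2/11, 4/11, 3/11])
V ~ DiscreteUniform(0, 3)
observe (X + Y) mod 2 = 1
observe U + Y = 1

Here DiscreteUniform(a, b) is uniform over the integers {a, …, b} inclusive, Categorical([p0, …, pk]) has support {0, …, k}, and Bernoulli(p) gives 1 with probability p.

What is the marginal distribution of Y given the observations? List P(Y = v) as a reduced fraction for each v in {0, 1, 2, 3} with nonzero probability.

Enumerate traces; 48 have nonzero weight after conditioning:
  (W=0, Z=0, U=0, X=0, Y=1, V=0) weight 3/1232
  (W=0, Z=0, U=0, X=0, Y=1, V=1) weight 3/1232
  (W=0, Z=0, U=0, X=0, Y=1, V=2) weight 3/1232
  (W=0, Z=0, U=0, X=0, Y=1, V=3) weight 3/1232
  (W=0, Z=0, U=1, X=1, Y=0, V=0) weight 1/792
  (W=0, Z=0, U=1, X=1, Y=0, V=1) weight 1/792
  (W=0, Z=0, U=1, X=1, Y=0, V=2) weight 1/792
  (W=0, Z=0, U=1, X=1, Y=0, V=3) weight 1/792
  … 40 more
Group by Y:
  weight(Y=0) = 1/22
  weight(Y=1) = 15/308
Total weight = 1/22 + 15/308 = 29/308
P(Y=0 | obs) = 1/22 / 29/308 = 14/29
P(Y=1 | obs) = 15/308 / 29/308 = 15/29

P(Y=0) = 14/29, P(Y=1) = 15/29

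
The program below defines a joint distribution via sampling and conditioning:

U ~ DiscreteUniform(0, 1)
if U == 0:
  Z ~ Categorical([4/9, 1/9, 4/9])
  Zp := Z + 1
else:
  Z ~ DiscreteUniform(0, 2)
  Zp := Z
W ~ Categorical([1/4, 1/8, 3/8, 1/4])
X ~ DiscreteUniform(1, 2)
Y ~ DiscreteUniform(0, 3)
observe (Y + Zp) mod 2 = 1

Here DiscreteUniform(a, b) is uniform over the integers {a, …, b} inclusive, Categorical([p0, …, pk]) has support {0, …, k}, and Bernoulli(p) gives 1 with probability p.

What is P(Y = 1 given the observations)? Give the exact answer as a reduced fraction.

Enumerate traces; 96 have nonzero weight after conditioning:
  (U=0, Z=0, W=0, X=1, Y=0) weight 1/144
  (U=0, Z=0, W=0, X=1, Y=2) weight 1/144
  (U=0, Z=0, W=0, X=2, Y=0) weight 1/144
  (U=0, Z=0, W=0, X=2, Y=2) weight 1/144
  (U=0, Z=0, W=1, X=1, Y=0) weight 1/288
  (U=0, Z=0, W=1, X=1, Y=2) weight 1/288
  (U=0, Z=0, W=1, X=2, Y=0) weight 1/288
  (U=0, Z=0, W=1, X=2, Y=2) weight 1/288
  (U=0, Z=1, W=0, X=1, Y=1) weight 1/576
  (U=0, Z=1, W=0, X=1, Y=3) weight 1/576
  … 86 more
Group by Y:
  weight(Y=0) = 11/72
  weight(Y=1) = 7/72
  weight(Y=2) = 11/72
  weight(Y=3) = 7/72
Total weight = 11/72 + 7/72 + 11/72 + 7/72 = 1/2
P(Y=0 | obs) = 11/72 / 1/2 = 11/36
P(Y=1 | obs) = 7/72 / 1/2 = 7/36
P(Y=2 | obs) = 11/72 / 1/2 = 11/36
P(Y=3 | obs) = 7/72 / 1/2 = 7/36

P(Y = 1 | obs) = 7/36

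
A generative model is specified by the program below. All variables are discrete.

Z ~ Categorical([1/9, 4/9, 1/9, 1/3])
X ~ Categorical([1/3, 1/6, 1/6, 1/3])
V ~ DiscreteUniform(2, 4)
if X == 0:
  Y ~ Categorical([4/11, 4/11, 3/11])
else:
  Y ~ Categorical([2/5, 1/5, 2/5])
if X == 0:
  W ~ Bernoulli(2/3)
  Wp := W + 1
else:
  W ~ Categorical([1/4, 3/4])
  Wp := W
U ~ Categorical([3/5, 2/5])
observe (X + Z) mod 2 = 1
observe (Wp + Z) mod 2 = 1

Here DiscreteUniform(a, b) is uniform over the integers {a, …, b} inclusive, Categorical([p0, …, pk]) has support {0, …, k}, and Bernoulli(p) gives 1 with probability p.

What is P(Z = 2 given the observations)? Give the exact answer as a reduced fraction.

Enumerate traces; 144 have nonzero weight after conditioning:
  (Z=0, X=1, V=2, Y=0, W=1, U=0) weight 1/900
  (Z=0, X=1, V=2, Y=0, W=1, U=1) weight 1/1350
  (Z=0, X=1, V=2, Y=1, W=1, U=0) weight 1/1800
  (Z=0, X=1, V=2, Y=1, W=1, U=1) weight 1/2700
  (Z=0, X=1, V=2, Y=2, W=1, U=0) weight 1/900
  (Z=0, X=1, V=2, Y=2, W=1, U=1) weight 1/1350
  (Z=0, X=1, V=3, Y=0, W=1, U=0) weight 1/900
  (Z=0, X=1, V=3, Y=0, W=1, U=1) weight 1/1350
  (Z=1, X=0, V=2, Y=0, W=1, U=0) weight 32/4455
  (Z=2, X=1, V=2, Y=0, W=1, U=0) weight 1/900
  … 134 more
Group by Z:
  weight(Z=0) = 1/24
  weight(Z=1) = 19/162
  weight(Z=2) = 1/24
  weight(Z=3) = 19/216
Total weight = 1/24 + 19/162 + 1/24 + 19/216 = 187/648
P(Z=0 | obs) = 1/24 / 187/648 = 27/187
P(Z=1 | obs) = 19/162 / 187/648 = 76/187
P(Z=2 | obs) = 1/24 / 187/648 = 27/187
P(Z=3 | obs) = 19/216 / 187/648 = 57/187

P(Z = 2 | obs) = 27/187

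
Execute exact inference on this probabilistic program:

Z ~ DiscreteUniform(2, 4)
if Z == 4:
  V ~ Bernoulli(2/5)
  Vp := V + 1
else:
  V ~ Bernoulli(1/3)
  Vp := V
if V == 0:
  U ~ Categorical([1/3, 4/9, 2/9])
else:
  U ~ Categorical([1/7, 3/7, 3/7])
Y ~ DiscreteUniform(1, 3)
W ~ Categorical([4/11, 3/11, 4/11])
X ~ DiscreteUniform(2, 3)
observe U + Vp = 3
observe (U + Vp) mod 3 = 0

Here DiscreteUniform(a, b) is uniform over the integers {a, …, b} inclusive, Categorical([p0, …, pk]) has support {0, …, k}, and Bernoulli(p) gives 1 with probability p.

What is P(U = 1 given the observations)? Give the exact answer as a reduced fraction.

Enumerate traces; 72 have nonzero weight after conditioning:
  (Z=2, V=1, U=2, Y=1, W=0, X=2) weight 2/693
  (Z=2, V=1, U=2, Y=1, W=0, X=3) weight 2/693
  (Z=2, V=1, U=2, Y=1, W=1, X=2) weight 1/462
  (Z=2, V=1, U=2, Y=1, W=1, X=3) weight 1/462
  (Z=2, V=1, U=2, Y=1, W=2, X=2) weight 2/693
  (Z=2, V=1, U=2, Y=1, W=2, X=3) weight 2/693
  (Z=2, V=1, U=2, Y=2, W=0, X=2) weight 2/693
  (Z=2, V=1, U=2, Y=2, W=0, X=3) weight 2/693
  (Z=4, V=1, U=1, Y=1, W=0, X=2) weight 4/1155
  … 63 more
Group by U:
  weight(U=1) = 2/35
  weight(U=2) = 44/315
Total weight = 2/35 + 44/315 = 62/315
P(U=1 | obs) = 2/35 / 62/315 = 9/31
P(U=2 | obs) = 44/315 / 62/315 = 22/31

P(U = 1 | obs) = 9/31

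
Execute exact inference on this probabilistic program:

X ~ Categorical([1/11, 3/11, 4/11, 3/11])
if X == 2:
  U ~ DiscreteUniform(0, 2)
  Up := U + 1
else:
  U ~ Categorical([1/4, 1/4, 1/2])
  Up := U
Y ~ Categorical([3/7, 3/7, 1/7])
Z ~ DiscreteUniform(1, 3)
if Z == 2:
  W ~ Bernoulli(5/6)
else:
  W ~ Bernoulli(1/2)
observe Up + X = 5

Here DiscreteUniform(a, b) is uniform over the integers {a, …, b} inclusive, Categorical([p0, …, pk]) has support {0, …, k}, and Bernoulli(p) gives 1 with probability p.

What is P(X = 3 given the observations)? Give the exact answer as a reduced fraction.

Enumerate traces; 36 have nonzero weight after conditioning:
  (X=2, U=2, Y=0, Z=1, W=0) weight 2/231
  (X=2, U=2, Y=0, Z=1, W=1) weight 2/231
  (X=2, U=2, Y=0, Z=2, W=0) weight 2/693
  (X=2, U=2, Y=0, Z=2, W=1) weight 10/693
  (X=2, U=2, Y=0, Z=3, W=0) weight 2/231
  (X=2, U=2, Y=0, Z=3, W=1) weight 2/231
  (X=2, U=2, Y=1, Z=1, W=0) weight 2/231
  (X=2, U=2, Y=1, Z=1, W=1) weight 2/231
  (X=3, U=2, Y=0, Z=1, W=0) weight 3/308
  … 27 more
Group by X:
  weight(X=2) = 4/33
  weight(X=3) = 3/22
Total weight = 4/33 + 3/22 = 17/66
P(X=2 | obs) = 4/33 / 17/66 = 8/17
P(X=3 | obs) = 3/22 / 17/66 = 9/17

P(X = 3 | obs) = 9/17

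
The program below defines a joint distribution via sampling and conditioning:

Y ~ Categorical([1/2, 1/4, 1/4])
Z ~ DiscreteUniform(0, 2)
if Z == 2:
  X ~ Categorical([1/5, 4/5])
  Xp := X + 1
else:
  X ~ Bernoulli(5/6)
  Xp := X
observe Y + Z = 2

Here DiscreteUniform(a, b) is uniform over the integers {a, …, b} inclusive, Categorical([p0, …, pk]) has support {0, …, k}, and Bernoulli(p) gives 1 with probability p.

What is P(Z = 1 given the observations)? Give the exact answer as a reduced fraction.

P(Z = 1 | obs) = 1/4

Enumerate traces; 6 have nonzero weight after conditioning:
  (Y=0, Z=2, X=0) weight 1/30
  (Y=0, Z=2, X=1) weight 2/15
  (Y=1, Z=1, X=0) weight 1/72
  (Y=1, Z=1, X=1) weight 5/72
  (Y=2, Z=0, X=0) weight 1/72
  (Y=2, Z=0, X=1) weight 5/72
Group by Z:
  weight(Z=0) = 1/12
  weight(Z=1) = 1/12
  weight(Z=2) = 1/6
Total weight = 1/12 + 1/12 + 1/6 = 1/3
P(Z=0 | obs) = 1/12 / 1/3 = 1/4
P(Z=1 | obs) = 1/12 / 1/3 = 1/4
P(Z=2 | obs) = 1/6 / 1/3 = 1/2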